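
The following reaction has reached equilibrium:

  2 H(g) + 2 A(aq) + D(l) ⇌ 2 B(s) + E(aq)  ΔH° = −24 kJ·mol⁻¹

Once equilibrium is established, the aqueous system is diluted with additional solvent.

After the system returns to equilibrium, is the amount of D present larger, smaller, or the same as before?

increases

Dilution lowers every aqueous concentration by the same factor. Δn_aq = 1 − 2 = -1, so the system shifts toward the side with more dissolved moles — to the left.
The net shift is to the left. D is a reactant, so its amount increases.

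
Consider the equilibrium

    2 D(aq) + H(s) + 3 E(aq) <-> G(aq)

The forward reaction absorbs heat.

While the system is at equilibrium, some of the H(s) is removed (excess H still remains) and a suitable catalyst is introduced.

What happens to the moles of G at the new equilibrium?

unchanged

H is a pure solid; its activity is 1 regardless of amount, so Q is unaffected — no shift from this change.
A catalyst speeds both forward and reverse rates equally; it changes neither Q nor K — no shift from this change.
No net shift occurs, so the amount of G is unchanged.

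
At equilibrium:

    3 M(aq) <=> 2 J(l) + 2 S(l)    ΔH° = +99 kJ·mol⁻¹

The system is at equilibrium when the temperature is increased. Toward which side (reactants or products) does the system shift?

The forward reaction is endothermic. Raising T favours the endothermic direction — shift to the right.

right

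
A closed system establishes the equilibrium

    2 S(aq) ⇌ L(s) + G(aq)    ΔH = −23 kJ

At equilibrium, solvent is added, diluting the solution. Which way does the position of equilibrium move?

left

Dilution lowers every aqueous concentration by the same factor. Δn_aq = 1 − 2 = -1, so the system shifts toward the side with more dissolved moles — to the left.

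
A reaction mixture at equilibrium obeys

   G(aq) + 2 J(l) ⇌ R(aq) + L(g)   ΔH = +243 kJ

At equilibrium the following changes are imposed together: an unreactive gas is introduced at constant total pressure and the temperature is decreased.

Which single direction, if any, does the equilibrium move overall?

cannot be determined

Adding inert gas at constant total pressure expands the volume and lowers every reacting partial pressure. With Δn_gas = 1 − 0 = +1, Q moves away from K toward the side with fewer gas moles, so the system shifts toward the side with more gas moles — to the right.
The forward reaction is endothermic. Lowering T favours the exothermic direction — shift to the left.
The individual effects push in opposite directions; without quantitative information the net direction cannot be determined.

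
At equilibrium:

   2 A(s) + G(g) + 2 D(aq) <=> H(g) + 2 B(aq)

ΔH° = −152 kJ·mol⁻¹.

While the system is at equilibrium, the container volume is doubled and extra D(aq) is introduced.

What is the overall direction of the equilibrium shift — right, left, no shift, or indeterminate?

Gas moles: reactants 1, products 1. Δn_gas = 0, so a volume change leaves Q equal to K — no shift from this change.
Adding D (aq), a reactant, drives the reaction to the right.
Only the nonzero effect(s) matter; the net shift is to the right.

right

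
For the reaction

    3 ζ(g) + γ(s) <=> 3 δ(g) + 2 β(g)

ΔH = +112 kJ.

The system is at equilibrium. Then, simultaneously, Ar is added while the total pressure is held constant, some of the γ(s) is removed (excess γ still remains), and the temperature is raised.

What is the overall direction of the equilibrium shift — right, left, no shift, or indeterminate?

Adding inert gas at constant total pressure expands the volume and lowers every reacting partial pressure. With Δn_gas = 5 − 3 = +2, Q moves away from K toward the side with fewer gas moles, so the system shifts toward the side with more gas moles — to the right.
γ is a pure solid; its activity is 1 regardless of amount, so Q is unaffected — no shift from this change.
The forward reaction is endothermic. Raising T favours the endothermic direction — shift to the right.
Only the nonzero effect(s) matter; the net shift is to the right.

right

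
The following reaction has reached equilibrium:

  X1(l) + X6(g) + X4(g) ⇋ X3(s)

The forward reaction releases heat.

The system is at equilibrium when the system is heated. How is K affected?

K depends on temperature via the van 't Hoff relation. The forward reaction is exothermic, so raising T decreases K.

decreases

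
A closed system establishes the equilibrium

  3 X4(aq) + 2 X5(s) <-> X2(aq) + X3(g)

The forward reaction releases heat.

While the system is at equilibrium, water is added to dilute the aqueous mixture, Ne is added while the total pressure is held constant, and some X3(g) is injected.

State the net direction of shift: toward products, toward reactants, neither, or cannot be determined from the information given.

cannot be determined

Dilution lowers every aqueous concentration by the same factor. Δn_aq = 1 − 3 = -2, so the system shifts toward the side with more dissolved moles — to the left.
Adding inert gas at constant total pressure expands the volume and lowers every reacting partial pressure. With Δn_gas = 1 − 0 = +1, Q moves away from K toward the side with fewer gas moles, so the system shifts toward the side with more gas moles — to the right.
Adding X3 (g), a product, drives the reaction to the left.
The individual effects push in opposite directions; without quantitative information the net direction cannot be determined.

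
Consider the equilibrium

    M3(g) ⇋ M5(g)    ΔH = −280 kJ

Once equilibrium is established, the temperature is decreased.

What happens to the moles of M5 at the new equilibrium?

increases

The forward reaction is exothermic. Lowering T favours the exothermic direction — shift to the right.
The net shift is to the right. M5 is a product, so its amount increases.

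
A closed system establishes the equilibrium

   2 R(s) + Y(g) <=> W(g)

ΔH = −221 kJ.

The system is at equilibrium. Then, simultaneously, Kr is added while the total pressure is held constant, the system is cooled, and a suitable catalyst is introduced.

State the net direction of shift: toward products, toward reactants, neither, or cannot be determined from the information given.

right

Adding inert gas at constant total pressure expands the volume, scaling every reacting partial pressure by the same factor. Δn_gas = 1 − 1 = 0, so Q is unchanged — no shift.
The forward reaction is exothermic. Lowering T favours the exothermic direction — shift to the right.
A catalyst speeds both forward and reverse rates equally; it changes neither Q nor K — no shift from this change.
Only the nonzero effect(s) matter; the net shift is to the right.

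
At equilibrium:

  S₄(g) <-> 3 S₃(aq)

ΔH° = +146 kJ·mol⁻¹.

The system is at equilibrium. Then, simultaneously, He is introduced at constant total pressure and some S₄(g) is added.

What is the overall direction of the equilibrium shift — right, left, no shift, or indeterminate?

cannot be determined

Adding inert gas at constant total pressure expands the volume and lowers every reacting partial pressure. With Δn_gas = 0 − 1 = -1, Q moves away from K toward the side with fewer gas moles, so the system shifts toward the side with more gas moles — to the left.
Adding S₄ (g), a reactant, drives the reaction to the right.
The individual effects push in opposite directions; without quantitative information the net direction cannot be determined.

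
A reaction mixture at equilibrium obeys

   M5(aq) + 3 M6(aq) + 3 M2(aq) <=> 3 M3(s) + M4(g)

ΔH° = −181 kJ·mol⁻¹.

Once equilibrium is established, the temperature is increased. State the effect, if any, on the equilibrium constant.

decreases

K depends on temperature via the van 't Hoff relation. The forward reaction is exothermic, so raising T decreases K.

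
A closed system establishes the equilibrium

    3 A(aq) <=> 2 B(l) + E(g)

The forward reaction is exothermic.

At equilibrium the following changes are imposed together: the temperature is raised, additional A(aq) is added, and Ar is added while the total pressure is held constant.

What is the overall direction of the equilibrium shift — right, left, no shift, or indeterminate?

cannot be determined

The forward reaction is exothermic. Raising T favours the endothermic direction — shift to the left.
Adding A (aq), a reactant, drives the reaction to the right.
Adding inert gas at constant total pressure expands the volume and lowers every reacting partial pressure. With Δn_gas = 1 − 0 = +1, Q moves away from K toward the side with fewer gas moles, so the system shifts toward the side with more gas moles — to the right.
The individual effects push in opposite directions; without quantitative information the net direction cannot be determined.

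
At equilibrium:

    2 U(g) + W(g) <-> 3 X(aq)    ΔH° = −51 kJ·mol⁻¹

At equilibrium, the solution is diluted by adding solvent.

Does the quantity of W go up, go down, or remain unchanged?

decreases

Dilution lowers every aqueous concentration by the same factor. Δn_aq = 3 − 0 = +3, so the system shifts toward the side with more dissolved moles — to the right.
The net shift is to the right. W is a reactant, so its amount decreases.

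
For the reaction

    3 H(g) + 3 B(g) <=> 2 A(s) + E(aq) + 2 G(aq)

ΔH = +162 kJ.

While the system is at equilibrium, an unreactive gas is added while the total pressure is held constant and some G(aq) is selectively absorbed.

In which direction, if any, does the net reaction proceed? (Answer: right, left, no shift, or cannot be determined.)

Adding inert gas at constant total pressure expands the volume and lowers every reacting partial pressure. With Δn_gas = 0 − 6 = -6, Q moves away from K toward the side with fewer gas moles, so the system shifts toward the side with more gas moles — to the left.
Removing G (aq), a product, drives the reaction to the right.
The individual effects push in opposite directions; without quantitative information the net direction cannot be determined.

cannot be determined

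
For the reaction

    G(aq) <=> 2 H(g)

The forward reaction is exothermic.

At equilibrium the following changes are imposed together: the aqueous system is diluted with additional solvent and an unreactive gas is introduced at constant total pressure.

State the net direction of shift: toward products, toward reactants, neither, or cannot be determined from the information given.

Dilution lowers every aqueous concentration by the same factor. Δn_aq = 0 − 1 = -1, so the system shifts toward the side with more dissolved moles — to the left.
Adding inert gas at constant total pressure expands the volume and lowers every reacting partial pressure. With Δn_gas = 2 − 0 = +2, Q moves away from K toward the side with fewer gas moles, so the system shifts toward the side with more gas moles — to the right.
The individual effects push in opposite directions; without quantitative information the net direction cannot be determined.

cannot be determined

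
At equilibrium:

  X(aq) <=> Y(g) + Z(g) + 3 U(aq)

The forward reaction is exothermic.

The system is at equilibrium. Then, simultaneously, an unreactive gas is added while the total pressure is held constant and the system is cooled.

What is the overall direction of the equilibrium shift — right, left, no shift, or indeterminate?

right

Adding inert gas at constant total pressure expands the volume and lowers every reacting partial pressure. With Δn_gas = 2 − 0 = +2, Q moves away from K toward the side with fewer gas moles, so the system shifts toward the side with more gas moles — to the right.
The forward reaction is exothermic. Lowering T favours the exothermic direction — shift to the right.
All effects act in the same direction — net shift to the right.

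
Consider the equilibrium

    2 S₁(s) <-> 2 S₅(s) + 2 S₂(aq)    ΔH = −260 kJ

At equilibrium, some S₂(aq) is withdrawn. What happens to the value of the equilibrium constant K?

unchanged

The equilibrium constant depends only on temperature. This perturbation may move the position of equilibrium, but since T is unchanged, K itself is unchanged.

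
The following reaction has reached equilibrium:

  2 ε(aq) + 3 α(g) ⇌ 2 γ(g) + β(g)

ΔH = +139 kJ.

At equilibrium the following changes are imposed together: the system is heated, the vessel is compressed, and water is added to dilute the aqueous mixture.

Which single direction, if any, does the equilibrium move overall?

cannot be determined

The forward reaction is endothermic. Raising T favours the endothermic direction — shift to the right.
Gas moles: reactants 3, products 3. Δn_gas = 0, so a volume change leaves Q equal to K — no shift from this change.
Dilution lowers every aqueous concentration by the same factor. Δn_aq = 0 − 2 = -2, so the system shifts toward the side with more dissolved moles — to the left.
The individual effects push in opposite directions; without quantitative information the net direction cannot be determined.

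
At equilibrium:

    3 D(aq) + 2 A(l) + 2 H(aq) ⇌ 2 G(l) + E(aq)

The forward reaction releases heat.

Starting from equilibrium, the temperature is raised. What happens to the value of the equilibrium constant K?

K depends on temperature via the van 't Hoff relation. The forward reaction is exothermic, so raising T decreases K.

decreases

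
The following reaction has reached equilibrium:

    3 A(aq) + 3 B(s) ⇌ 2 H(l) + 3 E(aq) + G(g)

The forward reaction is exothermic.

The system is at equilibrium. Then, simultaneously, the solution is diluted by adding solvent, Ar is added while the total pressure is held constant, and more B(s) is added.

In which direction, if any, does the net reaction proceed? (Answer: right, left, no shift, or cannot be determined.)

Dilution scales every aqueous concentration by the same factor. Δn_aq = 3 − 3 = 0, so Q is unchanged — no shift.
Adding inert gas at constant total pressure expands the volume and lowers every reacting partial pressure. With Δn_gas = 1 − 0 = +1, Q moves away from K toward the side with fewer gas moles, so the system shifts toward the side with more gas moles — to the right.
B is a pure solid; its activity is 1 regardless of amount, so Q is unaffected — no shift from this change.
Only the nonzero effect(s) matter; the net shift is to the right.

right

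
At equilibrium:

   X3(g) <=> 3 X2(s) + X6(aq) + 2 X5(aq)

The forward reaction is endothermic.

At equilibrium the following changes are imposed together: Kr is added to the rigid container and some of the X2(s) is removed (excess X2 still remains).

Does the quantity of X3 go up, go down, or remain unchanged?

unchanged

At constant volume, adding an inert gas leaves every reacting species' partial pressure unchanged, so Q is unchanged — no shift from this change.
X2 is a pure solid; its activity is 1 regardless of amount, so Q is unaffected — no shift from this change.
No net shift occurs, so the amount of X3 is unchanged.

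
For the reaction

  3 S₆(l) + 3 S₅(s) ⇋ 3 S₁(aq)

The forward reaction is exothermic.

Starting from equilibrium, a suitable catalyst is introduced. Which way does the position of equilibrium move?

no shift

A catalyst speeds both forward and reverse rates equally; it changes neither Q nor K — no shift from this change.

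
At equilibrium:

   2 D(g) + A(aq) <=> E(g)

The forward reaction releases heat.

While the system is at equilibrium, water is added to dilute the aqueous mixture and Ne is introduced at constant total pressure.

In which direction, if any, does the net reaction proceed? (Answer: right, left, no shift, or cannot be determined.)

Dilution lowers every aqueous concentration by the same factor. Δn_aq = 0 − 1 = -1, so the system shifts toward the side with more dissolved moles — to the left.
Adding inert gas at constant total pressure expands the volume and lowers every reacting partial pressure. With Δn_gas = 1 − 2 = -1, Q moves away from K toward the side with fewer gas moles, so the system shifts toward the side with more gas moles — to the left.
All effects act in the same direction — net shift to the left.

left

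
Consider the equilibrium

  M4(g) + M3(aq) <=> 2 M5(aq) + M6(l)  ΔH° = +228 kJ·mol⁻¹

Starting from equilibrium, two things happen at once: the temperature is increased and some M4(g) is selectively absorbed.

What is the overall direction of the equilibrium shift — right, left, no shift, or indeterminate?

cannot be determined

The forward reaction is endothermic. Raising T favours the endothermic direction — shift to the right.
Removing M4 (g), a reactant, drives the reaction to the left.
The individual effects push in opposite directions; without quantitative information the net direction cannot be determined.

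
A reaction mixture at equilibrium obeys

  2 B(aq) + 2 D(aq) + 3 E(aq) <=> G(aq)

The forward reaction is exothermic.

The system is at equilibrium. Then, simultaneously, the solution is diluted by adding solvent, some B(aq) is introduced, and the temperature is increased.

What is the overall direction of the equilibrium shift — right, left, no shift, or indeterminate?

Dilution lowers every aqueous concentration by the same factor. Δn_aq = 1 − 7 = -6, so the system shifts toward the side with more dissolved moles — to the left.
Adding B (aq), a reactant, drives the reaction to the right.
The forward reaction is exothermic. Raising T favours the endothermic direction — shift to the left.
The individual effects push in opposite directions; without quantitative information the net direction cannot be determined.

cannot be determined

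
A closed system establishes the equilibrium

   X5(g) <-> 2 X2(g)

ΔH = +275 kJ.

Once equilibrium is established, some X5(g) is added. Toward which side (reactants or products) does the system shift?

right

Adding X5 (g), a reactant, drives the reaction to the right.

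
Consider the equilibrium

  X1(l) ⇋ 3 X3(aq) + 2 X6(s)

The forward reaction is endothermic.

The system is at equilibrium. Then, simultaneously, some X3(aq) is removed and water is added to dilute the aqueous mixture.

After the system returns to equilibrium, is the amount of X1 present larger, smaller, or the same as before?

Removing X3 (aq), a product, drives the reaction to the right.
Dilution lowers every aqueous concentration by the same factor. Δn_aq = 3 − 0 = +3, so the system shifts toward the side with more dissolved moles — to the right.
The net shift is to the right. X1 is a reactant, so its amount decreases.

decreases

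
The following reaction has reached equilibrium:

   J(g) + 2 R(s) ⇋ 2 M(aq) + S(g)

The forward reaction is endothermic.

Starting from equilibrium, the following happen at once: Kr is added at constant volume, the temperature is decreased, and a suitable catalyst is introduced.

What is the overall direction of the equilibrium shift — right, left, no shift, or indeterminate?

left

At constant volume, adding an inert gas leaves every reacting species' partial pressure unchanged, so Q is unchanged — no shift from this change.
The forward reaction is endothermic. Lowering T favours the exothermic direction — shift to the left.
A catalyst speeds both forward and reverse rates equally; it changes neither Q nor K — no shift from this change.
Only the nonzero effect(s) matter; the net shift is to the left.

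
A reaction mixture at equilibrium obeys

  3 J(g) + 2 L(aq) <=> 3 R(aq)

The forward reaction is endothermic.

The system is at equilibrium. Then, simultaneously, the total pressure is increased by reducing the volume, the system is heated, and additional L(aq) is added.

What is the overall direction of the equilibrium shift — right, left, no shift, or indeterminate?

right

Gas moles: reactants 3, products 0 (Δn_gas = -3). Compression shifts the system toward the side with fewer moles of gas — to the right.
The forward reaction is endothermic. Raising T favours the endothermic direction — shift to the right.
Adding L (aq), a reactant, drives the reaction to the right.
All effects act in the same direction — net shift to the right.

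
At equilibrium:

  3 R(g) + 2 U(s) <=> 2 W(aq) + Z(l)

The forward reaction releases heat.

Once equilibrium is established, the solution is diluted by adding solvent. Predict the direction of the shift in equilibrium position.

right

Dilution lowers every aqueous concentration by the same factor. Δn_aq = 2 − 0 = +2, so the system shifts toward the side with more dissolved moles — to the right.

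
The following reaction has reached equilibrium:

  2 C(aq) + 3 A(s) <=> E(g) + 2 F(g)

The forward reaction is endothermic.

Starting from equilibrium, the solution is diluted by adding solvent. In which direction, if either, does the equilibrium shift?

left

Dilution lowers every aqueous concentration by the same factor. Δn_aq = 0 − 2 = -2, so the system shifts toward the side with more dissolved moles — to the left.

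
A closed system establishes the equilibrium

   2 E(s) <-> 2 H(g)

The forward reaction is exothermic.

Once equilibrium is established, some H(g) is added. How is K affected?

unchanged

The equilibrium constant depends only on temperature. This perturbation may move the position of equilibrium, but since T is unchanged, K itself is unchanged.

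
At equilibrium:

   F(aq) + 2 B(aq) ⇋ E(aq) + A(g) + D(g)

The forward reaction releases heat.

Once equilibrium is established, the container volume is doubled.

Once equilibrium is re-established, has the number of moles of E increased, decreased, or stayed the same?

increases

Gas moles: reactants 0, products 2 (Δn_gas = +2). Expansion shifts the system toward the side with more moles of gas — to the right.
The net shift is to the right. E is a product, so its amount increases.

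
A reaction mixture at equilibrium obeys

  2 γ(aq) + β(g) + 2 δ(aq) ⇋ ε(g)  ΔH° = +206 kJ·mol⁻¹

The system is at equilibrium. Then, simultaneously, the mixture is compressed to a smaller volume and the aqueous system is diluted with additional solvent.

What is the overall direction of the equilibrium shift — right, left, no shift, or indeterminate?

Gas moles: reactants 1, products 1. Δn_gas = 0, so a volume change leaves Q equal to K — no shift from this change.
Dilution lowers every aqueous concentration by the same factor. Δn_aq = 0 − 4 = -4, so the system shifts toward the side with more dissolved moles — to the left.
Only the nonzero effect(s) matter; the net shift is to the left.

left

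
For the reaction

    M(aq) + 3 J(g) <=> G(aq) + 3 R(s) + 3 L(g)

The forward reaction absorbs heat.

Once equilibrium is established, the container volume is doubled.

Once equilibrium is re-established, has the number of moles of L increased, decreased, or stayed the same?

unchanged

Gas moles: reactants 3, products 3. Δn_gas = 0, so a volume change leaves Q equal to K — no shift from this change.
No net shift occurs, so the amount of L is unchanged.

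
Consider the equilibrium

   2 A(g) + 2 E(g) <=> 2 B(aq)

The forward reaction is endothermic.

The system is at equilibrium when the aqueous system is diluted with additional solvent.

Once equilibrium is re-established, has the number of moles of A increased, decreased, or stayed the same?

decreases

Dilution lowers every aqueous concentration by the same factor. Δn_aq = 2 − 0 = +2, so the system shifts toward the side with more dissolved moles — to the right.
The net shift is to the right. A is a reactant, so its amount decreases.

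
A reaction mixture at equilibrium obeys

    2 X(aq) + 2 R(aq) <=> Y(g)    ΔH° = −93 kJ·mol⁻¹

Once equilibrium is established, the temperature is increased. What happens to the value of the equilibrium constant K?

decreases

K depends on temperature via the van 't Hoff relation. The forward reaction is exothermic, so raising T decreases K.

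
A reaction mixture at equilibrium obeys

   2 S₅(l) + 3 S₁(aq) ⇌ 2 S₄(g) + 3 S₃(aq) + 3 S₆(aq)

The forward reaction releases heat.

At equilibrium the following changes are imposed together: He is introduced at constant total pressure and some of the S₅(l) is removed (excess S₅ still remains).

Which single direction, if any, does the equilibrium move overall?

right

Adding inert gas at constant total pressure expands the volume and lowers every reacting partial pressure. With Δn_gas = 2 − 0 = +2, Q moves away from K toward the side with fewer gas moles, so the system shifts toward the side with more gas moles — to the right.
S₅ is a pure liquid; its activity is 1 regardless of amount, so Q is unaffected — no shift from this change.
Only the nonzero effect(s) matter; the net shift is to the right.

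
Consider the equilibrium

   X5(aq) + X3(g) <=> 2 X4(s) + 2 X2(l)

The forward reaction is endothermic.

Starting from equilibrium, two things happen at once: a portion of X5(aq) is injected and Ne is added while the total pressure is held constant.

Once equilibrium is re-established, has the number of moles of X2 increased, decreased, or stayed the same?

cannot be determined

Adding X5 (aq), a reactant, drives the reaction to the right.
Adding inert gas at constant total pressure expands the volume and lowers every reacting partial pressure. With Δn_gas = 0 − 1 = -1, Q moves away from K toward the side with fewer gas moles, so the system shifts toward the side with more gas moles — to the left.
The two effects oppose each other, so the net shift — and hence the change in X2 — cannot be determined from the given information.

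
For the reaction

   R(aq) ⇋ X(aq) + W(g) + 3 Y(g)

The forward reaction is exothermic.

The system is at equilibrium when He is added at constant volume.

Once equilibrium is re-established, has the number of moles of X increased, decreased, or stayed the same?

unchanged

At constant volume, adding an inert gas leaves every reacting species' partial pressure unchanged, so Q is unchanged — no shift from this change.
No net shift occurs, so the amount of X is unchanged.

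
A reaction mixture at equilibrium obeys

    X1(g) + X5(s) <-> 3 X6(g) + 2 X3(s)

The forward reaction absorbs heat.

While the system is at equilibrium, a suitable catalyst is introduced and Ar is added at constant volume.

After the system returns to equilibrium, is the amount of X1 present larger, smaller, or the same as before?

A catalyst speeds both forward and reverse rates equally; it changes neither Q nor K — no shift from this change.
At constant volume, adding an inert gas leaves every reacting species' partial pressure unchanged, so Q is unchanged — no shift from this change.
No net shift occurs, so the amount of X1 is unchanged.

unchanged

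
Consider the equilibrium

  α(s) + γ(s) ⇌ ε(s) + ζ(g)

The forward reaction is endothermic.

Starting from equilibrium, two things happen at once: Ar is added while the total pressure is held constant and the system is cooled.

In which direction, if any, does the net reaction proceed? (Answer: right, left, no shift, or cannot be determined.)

Adding inert gas at constant total pressure expands the volume and lowers every reacting partial pressure. With Δn_gas = 1 − 0 = +1, Q moves away from K toward the side with fewer gas moles, so the system shifts toward the side with more gas moles — to the right.
The forward reaction is endothermic. Lowering T favours the exothermic direction — shift to the left.
The individual effects push in opposite directions; without quantitative information the net direction cannot be determined.

cannot be determined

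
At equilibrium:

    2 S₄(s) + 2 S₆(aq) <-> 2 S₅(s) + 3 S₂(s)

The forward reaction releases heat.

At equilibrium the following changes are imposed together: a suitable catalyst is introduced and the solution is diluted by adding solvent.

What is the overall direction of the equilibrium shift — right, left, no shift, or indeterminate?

left

A catalyst speeds both forward and reverse rates equally; it changes neither Q nor K — no shift from this change.
Dilution lowers every aqueous concentration by the same factor. Δn_aq = 0 − 2 = -2, so the system shifts toward the side with more dissolved moles — to the left.
Only the nonzero effect(s) matter; the net shift is to the left.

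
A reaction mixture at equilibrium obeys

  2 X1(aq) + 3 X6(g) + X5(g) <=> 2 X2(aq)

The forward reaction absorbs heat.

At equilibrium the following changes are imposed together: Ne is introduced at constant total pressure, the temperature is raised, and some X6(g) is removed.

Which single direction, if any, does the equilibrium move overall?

Adding inert gas at constant total pressure expands the volume and lowers every reacting partial pressure. With Δn_gas = 0 − 4 = -4, Q moves away from K toward the side with fewer gas moles, so the system shifts toward the side with more gas moles — to the left.
The forward reaction is endothermic. Raising T favours the endothermic direction — shift to the right.
Removing X6 (g), a reactant, drives the reaction to the left.
The individual effects push in opposite directions; without quantitative information the net direction cannot be determined.

cannot be determined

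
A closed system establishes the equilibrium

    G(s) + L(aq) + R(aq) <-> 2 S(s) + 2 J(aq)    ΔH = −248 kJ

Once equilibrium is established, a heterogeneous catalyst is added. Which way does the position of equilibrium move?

A catalyst speeds both forward and reverse rates equally; it changes neither Q nor K — no shift from this change.

no shift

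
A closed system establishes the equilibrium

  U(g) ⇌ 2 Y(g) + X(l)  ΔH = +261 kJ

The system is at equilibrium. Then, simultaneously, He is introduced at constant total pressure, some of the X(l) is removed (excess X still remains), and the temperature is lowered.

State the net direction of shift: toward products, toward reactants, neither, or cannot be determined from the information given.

Adding inert gas at constant total pressure expands the volume and lowers every reacting partial pressure. With Δn_gas = 2 − 1 = +1, Q moves away from K toward the side with fewer gas moles, so the system shifts toward the side with more gas moles — to the right.
X is a pure liquid; its activity is 1 regardless of amount, so Q is unaffected — no shift from this change.
The forward reaction is endothermic. Lowering T favours the exothermic direction — shift to the left.
The individual effects push in opposite directions; without quantitative information the net direction cannot be determined.

cannot be determined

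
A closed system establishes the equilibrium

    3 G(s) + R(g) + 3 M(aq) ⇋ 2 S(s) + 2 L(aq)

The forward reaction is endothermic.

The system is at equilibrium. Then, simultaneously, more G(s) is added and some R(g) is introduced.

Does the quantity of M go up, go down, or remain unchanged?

G is a pure solid; its activity is 1 regardless of amount, so Q is unaffected — no shift from this change.
Adding R (g), a reactant, drives the reaction to the right.
The net shift is to the right. M is a reactant, so its amount decreases.

decreases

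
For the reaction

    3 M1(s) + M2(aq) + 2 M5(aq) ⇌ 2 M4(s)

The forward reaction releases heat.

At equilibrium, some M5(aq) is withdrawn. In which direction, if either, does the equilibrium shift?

left

Removing M5 (aq), a reactant, drives the reaction to the left.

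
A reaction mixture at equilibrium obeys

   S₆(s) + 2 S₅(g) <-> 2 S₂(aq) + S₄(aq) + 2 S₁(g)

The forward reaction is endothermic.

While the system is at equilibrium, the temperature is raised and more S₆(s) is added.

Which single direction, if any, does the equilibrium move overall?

right

The forward reaction is endothermic. Raising T favours the endothermic direction — shift to the right.
S₆ is a pure solid; its activity is 1 regardless of amount, so Q is unaffected — no shift from this change.
Only the nonzero effect(s) matter; the net shift is to the right.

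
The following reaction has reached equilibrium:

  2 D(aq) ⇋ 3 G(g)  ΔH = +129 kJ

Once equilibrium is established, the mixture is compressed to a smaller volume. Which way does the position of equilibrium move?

Gas moles: reactants 0, products 3 (Δn_gas = +3). Compression shifts the system toward the side with fewer moles of gas — to the left.

left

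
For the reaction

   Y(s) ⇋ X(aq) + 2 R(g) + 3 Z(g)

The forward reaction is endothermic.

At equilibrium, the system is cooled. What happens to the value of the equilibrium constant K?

K depends on temperature via the van 't Hoff relation. The forward reaction is endothermic, so lowering T decreases K.

decreases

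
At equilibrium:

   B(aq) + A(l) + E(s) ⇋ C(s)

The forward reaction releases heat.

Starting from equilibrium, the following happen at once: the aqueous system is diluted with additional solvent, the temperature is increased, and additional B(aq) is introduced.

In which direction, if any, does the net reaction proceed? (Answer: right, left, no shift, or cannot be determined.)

Dilution lowers every aqueous concentration by the same factor. Δn_aq = 0 − 1 = -1, so the system shifts toward the side with more dissolved moles — to the left.
The forward reaction is exothermic. Raising T favours the endothermic direction — shift to the left.
Adding B (aq), a reactant, drives the reaction to the right.
The individual effects push in opposite directions; without quantitative information the net direction cannot be determined.

cannot be determined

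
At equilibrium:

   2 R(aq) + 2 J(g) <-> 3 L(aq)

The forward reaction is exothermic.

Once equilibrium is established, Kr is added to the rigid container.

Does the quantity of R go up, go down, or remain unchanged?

unchanged

At constant volume, adding an inert gas leaves every reacting species' partial pressure unchanged, so Q is unchanged — no shift from this change.
No net shift occurs, so the amount of R is unchanged.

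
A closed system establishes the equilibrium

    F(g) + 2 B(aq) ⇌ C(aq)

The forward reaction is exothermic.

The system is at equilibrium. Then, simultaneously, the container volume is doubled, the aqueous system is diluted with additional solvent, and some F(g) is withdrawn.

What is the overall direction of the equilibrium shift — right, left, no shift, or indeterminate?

left

Gas moles: reactants 1, products 0 (Δn_gas = -1). Expansion shifts the system toward the side with more moles of gas — to the left.
Dilution lowers every aqueous concentration by the same factor. Δn_aq = 1 − 2 = -1, so the system shifts toward the side with more dissolved moles — to the left.
Removing F (g), a reactant, drives the reaction to the left.
All effects act in the same direction — net shift to the left.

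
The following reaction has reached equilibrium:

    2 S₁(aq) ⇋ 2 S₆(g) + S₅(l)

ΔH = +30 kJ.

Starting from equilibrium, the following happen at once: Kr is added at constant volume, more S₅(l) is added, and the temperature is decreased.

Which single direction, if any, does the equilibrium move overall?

left

At constant volume, adding an inert gas leaves every reacting species' partial pressure unchanged, so Q is unchanged — no shift from this change.
S₅ is a pure liquid; its activity is 1 regardless of amount, so Q is unaffected — no shift from this change.
The forward reaction is endothermic. Lowering T favours the exothermic direction — shift to the left.
Only the nonzero effect(s) matter; the net shift is to the left.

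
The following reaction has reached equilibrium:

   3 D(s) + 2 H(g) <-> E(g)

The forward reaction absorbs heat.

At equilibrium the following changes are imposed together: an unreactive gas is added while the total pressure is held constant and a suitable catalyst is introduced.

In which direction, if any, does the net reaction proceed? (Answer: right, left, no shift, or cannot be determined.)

left

Adding inert gas at constant total pressure expands the volume and lowers every reacting partial pressure. With Δn_gas = 1 − 2 = -1, Q moves away from K toward the side with fewer gas moles, so the system shifts toward the side with more gas moles — to the left.
A catalyst speeds both forward and reverse rates equally; it changes neither Q nor K — no shift from this change.
Only the nonzero effect(s) matter; the net shift is to the left.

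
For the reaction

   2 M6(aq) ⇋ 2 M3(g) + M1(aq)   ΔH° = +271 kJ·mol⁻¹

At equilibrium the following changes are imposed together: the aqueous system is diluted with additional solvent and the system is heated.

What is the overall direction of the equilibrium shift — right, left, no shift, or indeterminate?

cannot be determined

Dilution lowers every aqueous concentration by the same factor. Δn_aq = 1 − 2 = -1, so the system shifts toward the side with more dissolved moles — to the left.
The forward reaction is endothermic. Raising T favours the endothermic direction — shift to the right.
The individual effects push in opposite directions; without quantitative information the net direction cannot be determined.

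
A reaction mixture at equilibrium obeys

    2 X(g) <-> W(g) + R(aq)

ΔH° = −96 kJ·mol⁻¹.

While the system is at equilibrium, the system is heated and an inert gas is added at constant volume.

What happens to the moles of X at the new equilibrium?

increases

The forward reaction is exothermic. Raising T favours the endothermic direction — shift to the left.
At constant volume, adding an inert gas leaves every reacting species' partial pressure unchanged, so Q is unchanged — no shift from this change.
The net shift is to the left. X is a reactant, so its amount increases.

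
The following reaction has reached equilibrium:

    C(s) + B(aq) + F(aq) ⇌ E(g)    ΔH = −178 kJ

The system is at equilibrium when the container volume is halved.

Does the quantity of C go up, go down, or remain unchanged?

Gas moles: reactants 0, products 1 (Δn_gas = +1). Compression shifts the system toward the side with fewer moles of gas — to the left.
The net shift is to the left. C is a reactant, so its amount increases.

increases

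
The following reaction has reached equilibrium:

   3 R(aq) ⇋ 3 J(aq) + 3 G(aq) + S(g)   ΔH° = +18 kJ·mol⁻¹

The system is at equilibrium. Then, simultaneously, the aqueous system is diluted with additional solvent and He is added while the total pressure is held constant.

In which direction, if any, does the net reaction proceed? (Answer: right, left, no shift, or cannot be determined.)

right

Dilution lowers every aqueous concentration by the same factor. Δn_aq = 6 − 3 = +3, so the system shifts toward the side with more dissolved moles — to the right.
Adding inert gas at constant total pressure expands the volume and lowers every reacting partial pressure. With Δn_gas = 1 − 0 = +1, Q moves away from K toward the side with fewer gas moles, so the system shifts toward the side with more gas moles — to the right.
All effects act in the same direction — net shift to the right.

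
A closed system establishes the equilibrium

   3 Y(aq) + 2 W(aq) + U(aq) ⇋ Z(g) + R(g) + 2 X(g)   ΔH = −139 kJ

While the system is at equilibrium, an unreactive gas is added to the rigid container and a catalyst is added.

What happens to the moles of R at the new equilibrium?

At constant volume, adding an inert gas leaves every reacting species' partial pressure unchanged, so Q is unchanged — no shift from this change.
A catalyst speeds both forward and reverse rates equally; it changes neither Q nor K — no shift from this change.
No net shift occurs, so the amount of R is unchanged.

unchanged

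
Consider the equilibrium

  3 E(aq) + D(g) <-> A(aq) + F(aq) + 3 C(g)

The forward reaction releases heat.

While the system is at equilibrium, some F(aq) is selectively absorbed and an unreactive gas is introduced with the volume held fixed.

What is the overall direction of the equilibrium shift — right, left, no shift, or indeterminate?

right

Removing F (aq), a product, drives the reaction to the right.
At constant volume, adding an inert gas leaves every reacting species' partial pressure unchanged, so Q is unchanged — no shift from this change.
Only the nonzero effect(s) matter; the net shift is to the right.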